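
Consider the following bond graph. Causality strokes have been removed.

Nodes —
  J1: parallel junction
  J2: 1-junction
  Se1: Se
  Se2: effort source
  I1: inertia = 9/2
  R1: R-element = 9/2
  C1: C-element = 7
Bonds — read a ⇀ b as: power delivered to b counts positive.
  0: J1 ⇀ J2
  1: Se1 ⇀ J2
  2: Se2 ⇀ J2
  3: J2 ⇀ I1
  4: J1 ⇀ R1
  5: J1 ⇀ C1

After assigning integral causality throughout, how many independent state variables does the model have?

b1 →J2  (Se1: effort source, stroke at far end)
b2 →J2  (Se2: effort source, stroke at far end)
b3 →I1  (I1 outputs flow p/I1)
b0 →J2  (1-jn J2 has f-setter on 3)
b5 →J1  (C1 integral (e out))
b4 →R1  (J1: bond 5 brought effort, rest push out)

2  (C1, I1 all integral)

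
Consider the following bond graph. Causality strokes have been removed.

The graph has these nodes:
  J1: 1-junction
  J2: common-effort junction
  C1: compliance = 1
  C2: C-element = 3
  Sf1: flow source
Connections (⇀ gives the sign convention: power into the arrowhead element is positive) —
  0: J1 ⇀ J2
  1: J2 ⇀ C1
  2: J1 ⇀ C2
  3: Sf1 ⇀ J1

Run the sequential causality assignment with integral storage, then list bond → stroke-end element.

#3 →Sf1  (source Sf1 imposes f)
#0 →J1  (1-jn J1 has f-setter on 3)
#2 →J1  (common-f at J1 fixed by 3)
#1 →J2  (J2 needs exactly one e-in)

bond 0 →J1
bond 1 →J2
bond 2 →J1
bond 3 →Sf1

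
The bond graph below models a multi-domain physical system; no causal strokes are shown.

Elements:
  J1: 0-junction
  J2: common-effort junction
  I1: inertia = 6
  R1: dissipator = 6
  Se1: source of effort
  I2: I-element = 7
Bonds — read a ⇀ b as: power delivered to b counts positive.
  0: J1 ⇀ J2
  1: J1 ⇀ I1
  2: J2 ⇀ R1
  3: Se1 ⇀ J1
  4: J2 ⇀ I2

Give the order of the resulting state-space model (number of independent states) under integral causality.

b3 |J1  (Se1 (Se) sets effort on bond)
b0 |J2  (J1 effort already set via bond 3)
b1 |I1  (0-jn J1 has e-setter on 3)
b2 |R1  (J2 effort already set via bond 0)
b4 |I2  (common-e at J2 fixed by 0)

2  (I1, I2 all integral)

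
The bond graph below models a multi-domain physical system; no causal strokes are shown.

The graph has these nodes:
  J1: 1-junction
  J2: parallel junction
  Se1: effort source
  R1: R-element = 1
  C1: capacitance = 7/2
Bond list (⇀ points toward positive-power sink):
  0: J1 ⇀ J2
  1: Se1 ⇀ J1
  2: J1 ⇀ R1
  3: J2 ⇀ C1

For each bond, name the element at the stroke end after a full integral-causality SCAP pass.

#0 |J1
#1 |J1
#2 |R1
#3 |J2

b1 →J1  (Se1 fixes effort; stroke away)
b3 →J2  (C1 outputs effort q/C1)
b0 →J1  (common-e at J2 fixed by 3)
b2 →R1  (J1 needs exactly one f-in)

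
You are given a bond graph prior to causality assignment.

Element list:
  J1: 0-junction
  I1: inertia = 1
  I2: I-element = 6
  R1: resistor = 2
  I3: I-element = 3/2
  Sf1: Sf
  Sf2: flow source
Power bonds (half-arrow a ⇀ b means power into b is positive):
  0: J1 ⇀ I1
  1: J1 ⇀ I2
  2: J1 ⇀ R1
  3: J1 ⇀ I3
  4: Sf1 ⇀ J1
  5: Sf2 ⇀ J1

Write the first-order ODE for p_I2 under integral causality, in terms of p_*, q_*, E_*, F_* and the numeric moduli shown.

dp_I2/dt = 2*F_Sf1 + 2*F_Sf2 - 2*p_I1 - p_I2/3 - 4*p_I3/3

β4 |Sf1  (Sf1: flow source, stroke at near end)
β5 |Sf2  (Sf2: flow source, stroke at near end)
β0 |I1  (I1 outputs flow p/I1)
β1 |I2  (I2: I, integral causality)
β3 |I3  (I3 outputs flow p/I3)
β2 |J1  (J1 needs exactly one e-in)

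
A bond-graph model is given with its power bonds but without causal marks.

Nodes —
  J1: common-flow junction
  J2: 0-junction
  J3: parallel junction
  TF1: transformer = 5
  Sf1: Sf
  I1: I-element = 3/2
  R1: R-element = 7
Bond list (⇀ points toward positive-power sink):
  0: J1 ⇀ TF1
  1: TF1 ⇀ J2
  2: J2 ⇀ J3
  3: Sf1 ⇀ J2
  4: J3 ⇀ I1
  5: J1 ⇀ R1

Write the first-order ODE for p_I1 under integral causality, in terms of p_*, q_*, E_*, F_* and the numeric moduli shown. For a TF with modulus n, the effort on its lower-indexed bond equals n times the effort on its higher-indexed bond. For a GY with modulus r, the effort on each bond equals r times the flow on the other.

dp_I1/dt = 7*F_Sf1/25 - 14*p_I1/75

#3 stroke→Sf1  (Sf1: flow source, stroke at near end)
#4 stroke→I1  (I1 outputs flow p/I1)
#2 stroke→J3  (only one effort-in slot at J3)
#1 stroke→J2  (only one effort-in slot at J2)
#0 stroke→TF1  (TF TF1: opposite of bond 1)
#5 stroke→J1  (common-f at J1 fixed by 0)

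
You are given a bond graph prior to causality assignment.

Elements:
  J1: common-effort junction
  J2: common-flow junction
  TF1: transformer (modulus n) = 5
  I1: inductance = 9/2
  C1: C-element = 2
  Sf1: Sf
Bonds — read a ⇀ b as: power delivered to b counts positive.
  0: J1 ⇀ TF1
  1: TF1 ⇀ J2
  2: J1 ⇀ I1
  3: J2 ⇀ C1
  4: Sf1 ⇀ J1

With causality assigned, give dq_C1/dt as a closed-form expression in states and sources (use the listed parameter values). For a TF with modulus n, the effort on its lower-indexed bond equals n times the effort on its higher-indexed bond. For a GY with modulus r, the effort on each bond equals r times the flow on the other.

dq_C1/dt = 5*F_Sf1 - 10*p_I1/9

β4 stroke at Sf1  (Sf1 fixes flow; stroke at Sf1)
β2 stroke at I1  (I1 outputs flow p/I1)
β0 stroke at J1  (J1 needs exactly one e-in)
β1 stroke at TF1  (TF TF1: opposite of bond 0)
β3 stroke at J2  (J2 flow already set via bond 1)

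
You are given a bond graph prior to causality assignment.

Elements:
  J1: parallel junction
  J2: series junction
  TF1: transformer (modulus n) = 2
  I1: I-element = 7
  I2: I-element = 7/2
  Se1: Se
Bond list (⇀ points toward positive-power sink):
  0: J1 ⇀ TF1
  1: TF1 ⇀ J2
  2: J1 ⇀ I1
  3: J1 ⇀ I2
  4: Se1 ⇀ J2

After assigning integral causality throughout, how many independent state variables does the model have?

2  (I1, I2 all integral)

bond 4 |J2  (Se1 (Se) sets effort on bond)
bond 1 |TF1  (closing 1-jn rule on J2)
bond 0 |J1  (through TF1, causality passes straight; one stroke at TF1)
bond 2 |I1  (J1: bond 0 brought effort, rest push out)
bond 3 |I2  (J1 effort already set via bond 0)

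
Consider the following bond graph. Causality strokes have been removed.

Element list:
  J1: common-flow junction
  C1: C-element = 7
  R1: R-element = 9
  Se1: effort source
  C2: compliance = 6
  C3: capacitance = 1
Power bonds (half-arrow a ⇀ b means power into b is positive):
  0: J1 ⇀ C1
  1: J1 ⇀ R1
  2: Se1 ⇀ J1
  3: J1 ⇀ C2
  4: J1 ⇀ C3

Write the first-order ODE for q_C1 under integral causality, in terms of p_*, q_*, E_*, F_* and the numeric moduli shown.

β2 →J1  (Se1: effort source, stroke at far end)
β0 →J1  (C1 outputs effort q/C1)
β3 →J1  (C2 integral (e out))
β4 →J1  (C3: C, integral causality)
β1 →R1  (J1: last free bond brings flow in)

dq_C1/dt = E_Se1/9 - q_C1/63 - q_C2/54 - q_C3/9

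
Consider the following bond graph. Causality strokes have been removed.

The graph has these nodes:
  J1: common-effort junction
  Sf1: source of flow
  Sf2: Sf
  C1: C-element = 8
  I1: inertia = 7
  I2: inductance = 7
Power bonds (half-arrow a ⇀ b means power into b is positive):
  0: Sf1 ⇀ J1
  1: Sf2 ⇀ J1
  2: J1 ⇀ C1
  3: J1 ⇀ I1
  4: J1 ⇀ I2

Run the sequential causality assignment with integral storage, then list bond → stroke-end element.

b0 stroke→Sf1  (Sf1 (Sf) sets flow on bond)
b1 stroke→Sf2  (Sf2 (Sf) sets flow on bond)
b2 stroke→J1  (C1 integral (e out))
b3 stroke→I1  (0-jn J1 has e-setter on 2)
b4 stroke→I2  (J1 effort already set via bond 2)

#0 stroke→Sf1
#1 stroke→Sf2
#2 stroke→J1
#3 stroke→I1
#4 stroke→I2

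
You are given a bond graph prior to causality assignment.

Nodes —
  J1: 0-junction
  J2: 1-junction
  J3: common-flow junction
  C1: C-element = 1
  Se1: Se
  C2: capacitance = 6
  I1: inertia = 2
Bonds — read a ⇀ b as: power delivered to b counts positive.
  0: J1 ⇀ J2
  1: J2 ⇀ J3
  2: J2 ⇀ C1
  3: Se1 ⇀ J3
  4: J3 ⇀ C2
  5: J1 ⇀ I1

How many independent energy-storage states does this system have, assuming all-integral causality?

b3 stroke→J3  (Se1 (Se) sets effort on bond)
b2 stroke→J2  (C1 outputs effort q/C1)
b4 stroke→J3  (C2 outputs effort q/C2)
b1 stroke→J2  (J3 needs exactly one f-in)
b0 stroke→J1  (closing 1-jn rule on J2)
b5 stroke→I1  (J1: bond 0 brought effort, rest push out)

3  (C1, C2, I1 all integral)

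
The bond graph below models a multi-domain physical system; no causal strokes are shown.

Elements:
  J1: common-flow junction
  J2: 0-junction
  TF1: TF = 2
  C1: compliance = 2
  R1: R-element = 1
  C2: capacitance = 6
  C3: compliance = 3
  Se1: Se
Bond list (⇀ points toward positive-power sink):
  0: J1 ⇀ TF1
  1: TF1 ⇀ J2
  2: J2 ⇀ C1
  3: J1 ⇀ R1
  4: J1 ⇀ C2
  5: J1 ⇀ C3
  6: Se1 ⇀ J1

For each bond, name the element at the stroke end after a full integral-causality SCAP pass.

#6 stroke at J1  (Se1: effort source, stroke at far end)
#2 stroke at J2  (C1 outputs effort q/C1)
#1 stroke at TF1  (0-jn J2 has e-setter on 2)
#0 stroke at J1  (TF TF1: opposite of bond 1)
#4 stroke at J1  (C2 outputs effort q/C2)
#5 stroke at J1  (C3 outputs effort q/C3)
#3 stroke at R1  (only one flow-in slot at J1)

bond 0 →J1
bond 1 →TF1
bond 2 →J2
bond 3 →R1
bond 4 →J1
bond 5 →J1
bond 6 →J1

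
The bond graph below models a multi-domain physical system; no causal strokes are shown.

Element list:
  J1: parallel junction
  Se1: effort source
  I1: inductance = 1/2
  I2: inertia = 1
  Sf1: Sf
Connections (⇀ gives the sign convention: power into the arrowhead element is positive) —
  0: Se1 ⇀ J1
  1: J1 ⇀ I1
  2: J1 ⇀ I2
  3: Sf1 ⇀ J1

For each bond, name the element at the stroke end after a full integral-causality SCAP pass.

bond 0 stroke→J1  (Se1 (Se) sets effort on bond)
bond 3 stroke→Sf1  (Sf1 fixes flow; stroke at Sf1)
bond 1 stroke→I1  (J1 effort already set via bond 0)
bond 2 stroke→I2  (J1 effort already set via bond 0)

β0 →J1
β1 →I1
β2 →I2
β3 →Sf1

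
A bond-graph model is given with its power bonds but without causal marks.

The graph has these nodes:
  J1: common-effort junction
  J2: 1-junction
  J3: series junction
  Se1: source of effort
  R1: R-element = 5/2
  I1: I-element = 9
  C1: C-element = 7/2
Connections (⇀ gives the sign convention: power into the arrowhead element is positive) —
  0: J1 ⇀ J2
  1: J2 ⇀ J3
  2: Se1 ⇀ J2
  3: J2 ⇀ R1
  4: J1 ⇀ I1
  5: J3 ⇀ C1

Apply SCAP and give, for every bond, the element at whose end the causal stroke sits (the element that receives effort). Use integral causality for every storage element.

#0 stroke at J1
#1 stroke at J2
#2 stroke at J2
#3 stroke at J2
#4 stroke at I1
#5 stroke at J3

bond 2 stroke at J2  (source Se1 imposes e)
bond 4 stroke at I1  (I1: I, integral causality)
bond 0 stroke at J1  (only one effort-in slot at J1)
bond 1 stroke at J2  (J2: bond 0 brought flow, rest push out)
bond 3 stroke at J2  (1-jn J2 has f-setter on 0)
bond 5 stroke at J3  (J3: bond 1 brought flow, rest push out)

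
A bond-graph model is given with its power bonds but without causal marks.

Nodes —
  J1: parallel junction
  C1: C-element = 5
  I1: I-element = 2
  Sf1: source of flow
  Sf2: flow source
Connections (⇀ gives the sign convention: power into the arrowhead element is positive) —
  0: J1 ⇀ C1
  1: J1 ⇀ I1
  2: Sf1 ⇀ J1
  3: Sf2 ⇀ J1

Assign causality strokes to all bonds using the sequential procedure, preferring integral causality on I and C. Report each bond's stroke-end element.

#0 →J1
#1 →I1
#2 →Sf1
#3 →Sf2

bond 2 stroke→Sf1  (Sf1 (Sf) sets flow on bond)
bond 3 stroke→Sf2  (Sf2 fixes flow; stroke at Sf2)
bond 0 stroke→J1  (C1: C, integral causality)
bond 1 stroke→I1  (J1 effort already set via bond 0)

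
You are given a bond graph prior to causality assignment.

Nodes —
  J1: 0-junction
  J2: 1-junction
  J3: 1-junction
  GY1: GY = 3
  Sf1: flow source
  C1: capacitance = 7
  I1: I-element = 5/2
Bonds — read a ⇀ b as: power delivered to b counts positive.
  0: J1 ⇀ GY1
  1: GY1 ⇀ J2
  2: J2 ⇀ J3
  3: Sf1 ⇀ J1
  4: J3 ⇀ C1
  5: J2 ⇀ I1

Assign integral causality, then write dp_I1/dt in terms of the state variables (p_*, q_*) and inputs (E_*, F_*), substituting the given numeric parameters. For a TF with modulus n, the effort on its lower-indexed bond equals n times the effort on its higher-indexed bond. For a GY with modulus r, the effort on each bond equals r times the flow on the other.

#3 stroke→Sf1  (source Sf1 imposes f)
#0 stroke→J1  (J1: last free bond brings effort in)
#1 stroke→J2  (GY1 both-in/both-out from 0)
#4 stroke→J3  (prefer integral on C1)
#2 stroke→J2  (J3 needs exactly one f-in)
#5 stroke→I1  (J2 needs exactly one f-in)

dp_I1/dt = 3*F_Sf1 - q_C1/7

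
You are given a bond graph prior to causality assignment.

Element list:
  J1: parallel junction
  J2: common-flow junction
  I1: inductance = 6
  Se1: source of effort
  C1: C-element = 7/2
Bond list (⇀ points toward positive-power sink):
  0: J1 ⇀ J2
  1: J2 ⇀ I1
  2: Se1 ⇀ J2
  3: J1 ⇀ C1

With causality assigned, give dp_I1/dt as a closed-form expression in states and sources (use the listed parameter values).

dp_I1/dt = E_Se1 + 2*q_C1/7

β2 →J2  (Se1 (Se) sets effort on bond)
β1 →I1  (prefer integral on I1)
β0 →J2  (1-jn J2 has f-setter on 1)
β3 →J1  (closing 0-jn rule on J1)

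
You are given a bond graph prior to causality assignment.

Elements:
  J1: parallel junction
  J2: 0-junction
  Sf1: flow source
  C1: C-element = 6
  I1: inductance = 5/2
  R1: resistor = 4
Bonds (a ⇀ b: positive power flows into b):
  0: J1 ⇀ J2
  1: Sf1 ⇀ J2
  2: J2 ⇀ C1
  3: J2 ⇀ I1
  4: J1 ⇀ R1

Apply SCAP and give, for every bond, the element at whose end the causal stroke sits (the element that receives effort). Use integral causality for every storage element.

bond 0 |J1
bond 1 |Sf1
bond 2 |J2
bond 3 |I1
bond 4 |R1

bond 1 →Sf1  (Sf1 (Sf) sets flow on bond)
bond 2 →J2  (C1 integral (e out))
bond 0 →J1  (common-e at J2 fixed by 2)
bond 3 →I1  (J2: bond 2 brought effort, rest push out)
bond 4 →R1  (0-jn J1 has e-setter on 0)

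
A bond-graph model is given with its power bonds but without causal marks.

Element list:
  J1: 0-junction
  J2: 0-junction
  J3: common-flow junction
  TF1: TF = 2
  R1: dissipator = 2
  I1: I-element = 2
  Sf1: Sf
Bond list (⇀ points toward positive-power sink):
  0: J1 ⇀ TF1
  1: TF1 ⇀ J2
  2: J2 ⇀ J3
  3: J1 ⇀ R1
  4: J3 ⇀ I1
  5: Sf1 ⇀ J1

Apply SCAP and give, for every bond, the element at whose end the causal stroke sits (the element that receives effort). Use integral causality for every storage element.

β0 |TF1
β1 |J2
β2 |J3
β3 |J1
β4 |I1
β5 |Sf1

bond 5 stroke→Sf1  (Sf1: flow source, stroke at near end)
bond 4 stroke→I1  (prefer integral on I1)
bond 2 stroke→J3  (J3 flow already set via bond 4)
bond 1 stroke→J2  (J2: last free bond brings effort in)
bond 0 stroke→TF1  (TF1: transformer flips bond 1)
bond 3 stroke→J1  (closing 0-jn rule on J1)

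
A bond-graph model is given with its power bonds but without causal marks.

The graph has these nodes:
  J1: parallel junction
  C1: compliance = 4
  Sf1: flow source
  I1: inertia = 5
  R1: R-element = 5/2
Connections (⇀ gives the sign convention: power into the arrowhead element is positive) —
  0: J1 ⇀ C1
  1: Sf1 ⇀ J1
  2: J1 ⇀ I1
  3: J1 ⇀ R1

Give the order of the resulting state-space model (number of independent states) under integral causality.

2  (C1, I1 all integral)

b1 →Sf1  (Sf1 (Sf) sets flow on bond)
b0 →J1  (prefer integral on C1)
b2 →I1  (common-e at J1 fixed by 0)
b3 →R1  (common-e at J1 fixed by 0)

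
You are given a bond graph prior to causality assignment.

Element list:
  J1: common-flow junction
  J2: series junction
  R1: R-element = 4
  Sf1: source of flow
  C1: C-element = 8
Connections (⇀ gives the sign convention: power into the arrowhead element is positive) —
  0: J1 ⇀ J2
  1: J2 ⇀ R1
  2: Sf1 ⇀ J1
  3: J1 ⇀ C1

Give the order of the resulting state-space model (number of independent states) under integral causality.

bond 2 →Sf1  (Sf1 fixes flow; stroke at Sf1)
bond 0 →J1  (J1: bond 2 brought flow, rest push out)
bond 3 →J1  (J1: bond 2 brought flow, rest push out)
bond 1 →J2  (common-f at J2 fixed by 0)

1  (C1 all integral)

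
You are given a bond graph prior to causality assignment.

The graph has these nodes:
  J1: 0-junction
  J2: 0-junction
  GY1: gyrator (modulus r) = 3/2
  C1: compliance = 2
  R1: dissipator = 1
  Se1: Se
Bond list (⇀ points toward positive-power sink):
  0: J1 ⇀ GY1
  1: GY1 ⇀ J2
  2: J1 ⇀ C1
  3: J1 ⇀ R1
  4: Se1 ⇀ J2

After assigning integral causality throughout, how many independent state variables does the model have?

1  (C1 all integral)

β4 stroke→J2  (source Se1 imposes e)
β1 stroke→GY1  (0-jn J2 has e-setter on 4)
β0 stroke→GY1  (GY1: gyrator matches bond 1)
β2 stroke→J1  (prefer integral on C1)
β3 stroke→R1  (0-jn J1 has e-setter on 2)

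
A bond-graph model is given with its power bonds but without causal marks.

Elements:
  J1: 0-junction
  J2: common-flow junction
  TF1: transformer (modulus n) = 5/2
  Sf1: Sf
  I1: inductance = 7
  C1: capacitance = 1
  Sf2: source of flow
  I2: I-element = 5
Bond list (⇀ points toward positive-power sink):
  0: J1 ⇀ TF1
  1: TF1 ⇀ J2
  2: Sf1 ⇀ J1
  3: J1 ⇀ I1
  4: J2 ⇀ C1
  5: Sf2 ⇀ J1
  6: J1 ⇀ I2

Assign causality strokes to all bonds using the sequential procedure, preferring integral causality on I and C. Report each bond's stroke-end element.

bond 0 stroke→J1
bond 1 stroke→TF1
bond 2 stroke→Sf1
bond 3 stroke→I1
bond 4 stroke→J2
bond 5 stroke→Sf2
bond 6 stroke→I2

bond 2 →Sf1  (Sf1: flow source, stroke at near end)
bond 5 →Sf2  (source Sf2 imposes f)
bond 3 →I1  (I1 outputs flow p/I1)
bond 4 →J2  (C1: C, integral causality)
bond 1 →TF1  (closing 1-jn rule on J2)
bond 0 →J1  (through TF1, causality passes straight; one stroke at TF1)
bond 6 →I2  (0-jn J1 has e-setter on 0)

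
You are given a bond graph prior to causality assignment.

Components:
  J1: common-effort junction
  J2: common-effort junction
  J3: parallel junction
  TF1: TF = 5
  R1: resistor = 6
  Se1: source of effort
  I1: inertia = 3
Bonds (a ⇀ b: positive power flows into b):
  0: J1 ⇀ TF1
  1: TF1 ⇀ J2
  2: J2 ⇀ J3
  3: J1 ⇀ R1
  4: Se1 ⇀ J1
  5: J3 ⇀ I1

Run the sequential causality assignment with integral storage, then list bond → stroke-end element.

β4 stroke→J1  (Se1 (Se) sets effort on bond)
β0 stroke→TF1  (common-e at J1 fixed by 4)
β3 stroke→R1  (J1: bond 4 brought effort, rest push out)
β1 stroke→J2  (TF1 one-in-one-out from 0)
β2 stroke→J3  (J2: bond 1 brought effort, rest push out)
β5 stroke→I1  (J3 effort already set via bond 2)

bond 0 stroke→TF1
bond 1 stroke→J2
bond 2 stroke→J3
bond 3 stroke→R1
bond 4 stroke→J1
bond 5 stroke→I1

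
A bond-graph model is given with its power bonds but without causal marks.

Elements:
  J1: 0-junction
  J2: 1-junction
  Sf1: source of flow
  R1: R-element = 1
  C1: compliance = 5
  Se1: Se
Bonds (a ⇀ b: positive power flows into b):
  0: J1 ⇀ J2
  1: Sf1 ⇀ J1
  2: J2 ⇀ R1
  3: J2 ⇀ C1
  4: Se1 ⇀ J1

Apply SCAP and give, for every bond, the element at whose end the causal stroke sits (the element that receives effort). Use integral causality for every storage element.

β1 |Sf1  (Sf1 (Sf) sets flow on bond)
β4 |J1  (Se1 (Se) sets effort on bond)
β0 |J2  (J1 effort already set via bond 4)
β3 |J2  (C1 outputs effort q/C1)
β2 |R1  (J2: last free bond brings flow in)

bond 0 →J2
bond 1 →Sf1
bond 2 →R1
bond 3 →J2
bond 4 →J1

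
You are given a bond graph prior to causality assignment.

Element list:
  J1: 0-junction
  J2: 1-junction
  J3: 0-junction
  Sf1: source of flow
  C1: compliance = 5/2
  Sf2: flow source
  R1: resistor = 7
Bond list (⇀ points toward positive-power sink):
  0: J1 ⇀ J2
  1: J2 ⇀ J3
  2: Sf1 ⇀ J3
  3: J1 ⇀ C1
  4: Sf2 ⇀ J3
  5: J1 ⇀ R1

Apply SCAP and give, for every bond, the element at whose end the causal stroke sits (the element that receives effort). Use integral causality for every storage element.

b2 |Sf1  (Sf1 fixes flow; stroke at Sf1)
b4 |Sf2  (source Sf2 imposes f)
b1 |J3  (only one effort-in slot at J3)
b0 |J2  (common-f at J2 fixed by 1)
b3 |J1  (prefer integral on C1)
b5 |R1  (J1 effort already set via bond 3)

β0 stroke at J2
β1 stroke at J3
β2 stroke at Sf1
β3 stroke at J1
β4 stroke at Sf2
β5 stroke at R1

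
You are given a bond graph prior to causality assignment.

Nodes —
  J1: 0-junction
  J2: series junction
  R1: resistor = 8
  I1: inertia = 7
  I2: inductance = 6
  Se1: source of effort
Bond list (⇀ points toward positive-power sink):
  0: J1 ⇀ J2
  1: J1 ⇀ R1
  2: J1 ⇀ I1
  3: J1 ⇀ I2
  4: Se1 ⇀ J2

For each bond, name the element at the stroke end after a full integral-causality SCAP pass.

#0 |J1
#1 |R1
#2 |I1
#3 |I2
#4 |J2

β4 |J2  (source Se1 imposes e)
β0 |J1  (J2: last free bond brings flow in)
β1 |R1  (0-jn J1 has e-setter on 0)
β2 |I1  (J1 effort already set via bond 0)
β3 |I2  (0-jn J1 has e-setter on 0)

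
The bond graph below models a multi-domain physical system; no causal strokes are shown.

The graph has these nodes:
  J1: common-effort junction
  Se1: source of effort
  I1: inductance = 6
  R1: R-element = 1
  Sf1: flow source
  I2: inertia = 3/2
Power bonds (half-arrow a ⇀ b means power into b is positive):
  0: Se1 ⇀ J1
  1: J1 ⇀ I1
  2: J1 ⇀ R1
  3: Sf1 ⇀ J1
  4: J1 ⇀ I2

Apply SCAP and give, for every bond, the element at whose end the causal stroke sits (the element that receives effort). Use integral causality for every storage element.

b0 stroke at J1
b1 stroke at I1
b2 stroke at R1
b3 stroke at Sf1
b4 stroke at I2

bond 0 stroke→J1  (Se1: effort source, stroke at far end)
bond 3 stroke→Sf1  (Sf1 fixes flow; stroke at Sf1)
bond 1 stroke→I1  (J1: bond 0 brought effort, rest push out)
bond 2 stroke→R1  (J1: bond 0 brought effort, rest push out)
bond 4 stroke→I2  (J1: bond 0 brought effort, rest push out)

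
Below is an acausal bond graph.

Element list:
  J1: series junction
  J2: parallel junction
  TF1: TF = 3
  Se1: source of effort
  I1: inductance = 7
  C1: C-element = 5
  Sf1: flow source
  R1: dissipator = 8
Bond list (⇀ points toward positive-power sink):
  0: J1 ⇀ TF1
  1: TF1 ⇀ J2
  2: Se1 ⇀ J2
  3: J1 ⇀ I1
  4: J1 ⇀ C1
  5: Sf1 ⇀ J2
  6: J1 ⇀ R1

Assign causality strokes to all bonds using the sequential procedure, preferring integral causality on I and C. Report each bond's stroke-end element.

β0 stroke at J1
β1 stroke at TF1
β2 stroke at J2
β3 stroke at I1
β4 stroke at J1
β5 stroke at Sf1
β6 stroke at J1

b2 |J2  (source Se1 imposes e)
b5 |Sf1  (Sf1: flow source, stroke at near end)
b1 |TF1  (J2 effort already set via bond 2)
b0 |J1  (TF1 one-in-one-out from 1)
b3 |I1  (prefer integral on I1)
b4 |J1  (common-f at J1 fixed by 3)
b6 |J1  (common-f at J1 fixed by 3)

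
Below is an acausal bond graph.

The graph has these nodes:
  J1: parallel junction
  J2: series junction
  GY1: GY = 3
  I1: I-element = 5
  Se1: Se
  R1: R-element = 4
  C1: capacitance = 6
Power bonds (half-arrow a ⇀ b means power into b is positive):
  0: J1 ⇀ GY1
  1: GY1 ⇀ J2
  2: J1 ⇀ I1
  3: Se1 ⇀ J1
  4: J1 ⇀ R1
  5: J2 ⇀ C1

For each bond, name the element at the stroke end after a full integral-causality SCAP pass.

β0 stroke→GY1
β1 stroke→GY1
β2 stroke→I1
β3 stroke→J1
β4 stroke→R1
β5 stroke→J2

bond 3 |J1  (Se1 (Se) sets effort on bond)
bond 0 |GY1  (J1: bond 3 brought effort, rest push out)
bond 2 |I1  (0-jn J1 has e-setter on 3)
bond 4 |R1  (0-jn J1 has e-setter on 3)
bond 1 |GY1  (GY1: gyrator matches bond 0)
bond 5 |J2  (J2: bond 1 brought flow, rest push out)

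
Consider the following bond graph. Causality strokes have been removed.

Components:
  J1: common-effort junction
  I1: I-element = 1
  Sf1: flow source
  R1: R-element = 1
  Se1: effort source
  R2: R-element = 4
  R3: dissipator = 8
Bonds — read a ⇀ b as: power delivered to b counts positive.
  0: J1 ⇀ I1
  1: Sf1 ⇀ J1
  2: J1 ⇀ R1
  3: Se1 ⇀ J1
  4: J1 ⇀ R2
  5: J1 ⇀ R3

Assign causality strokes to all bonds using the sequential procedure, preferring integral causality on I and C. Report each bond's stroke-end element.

bond 1 stroke→Sf1  (Sf1: flow source, stroke at near end)
bond 3 stroke→J1  (Se1 fixes effort; stroke away)
bond 0 stroke→I1  (J1 effort already set via bond 3)
bond 2 stroke→R1  (common-e at J1 fixed by 3)
bond 4 stroke→R2  (common-e at J1 fixed by 3)
bond 5 stroke→R3  (common-e at J1 fixed by 3)

β0 stroke at I1
β1 stroke at Sf1
β2 stroke at R1
β3 stroke at J1
β4 stroke at R2
β5 stroke at R3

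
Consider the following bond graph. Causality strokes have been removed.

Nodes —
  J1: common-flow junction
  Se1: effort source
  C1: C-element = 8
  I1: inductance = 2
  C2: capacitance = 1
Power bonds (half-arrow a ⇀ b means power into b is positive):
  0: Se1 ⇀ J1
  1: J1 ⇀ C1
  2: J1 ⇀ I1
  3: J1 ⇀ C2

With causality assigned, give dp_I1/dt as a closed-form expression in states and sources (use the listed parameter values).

#0 →J1  (Se1 (Se) sets effort on bond)
#1 →J1  (C1 outputs effort q/C1)
#2 →I1  (prefer integral on I1)
#3 →J1  (J1: bond 2 brought flow, rest push out)

dp_I1/dt = E_Se1 - q_C1/8 - q_C2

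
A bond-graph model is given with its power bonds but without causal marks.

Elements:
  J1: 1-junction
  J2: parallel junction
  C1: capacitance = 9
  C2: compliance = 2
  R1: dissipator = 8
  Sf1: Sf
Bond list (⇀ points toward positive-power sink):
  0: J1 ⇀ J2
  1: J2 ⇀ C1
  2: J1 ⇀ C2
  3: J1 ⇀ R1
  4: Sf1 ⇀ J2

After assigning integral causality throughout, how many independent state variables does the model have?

b4 →Sf1  (Sf1: flow source, stroke at near end)
b1 →J2  (C1 outputs effort q/C1)
b0 →J1  (0-jn J2 has e-setter on 1)
b2 →J1  (C2: C, integral causality)
b3 →R1  (closing 1-jn rule on J1)

2  (C1, C2 all integral)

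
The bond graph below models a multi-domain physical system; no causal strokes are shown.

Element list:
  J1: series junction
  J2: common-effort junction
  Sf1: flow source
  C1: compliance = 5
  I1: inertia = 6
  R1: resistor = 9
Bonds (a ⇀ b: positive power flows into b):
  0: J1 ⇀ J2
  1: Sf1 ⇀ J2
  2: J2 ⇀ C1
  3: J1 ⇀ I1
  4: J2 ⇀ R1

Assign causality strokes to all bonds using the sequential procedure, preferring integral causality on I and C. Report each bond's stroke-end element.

#0 |J1
#1 |Sf1
#2 |J2
#3 |I1
#4 |R1

#1 |Sf1  (source Sf1 imposes f)
#2 |J2  (prefer integral on C1)
#0 |J1  (common-e at J2 fixed by 2)
#4 |R1  (0-jn J2 has e-setter on 2)
#3 |I1  (J1 needs exactly one f-in)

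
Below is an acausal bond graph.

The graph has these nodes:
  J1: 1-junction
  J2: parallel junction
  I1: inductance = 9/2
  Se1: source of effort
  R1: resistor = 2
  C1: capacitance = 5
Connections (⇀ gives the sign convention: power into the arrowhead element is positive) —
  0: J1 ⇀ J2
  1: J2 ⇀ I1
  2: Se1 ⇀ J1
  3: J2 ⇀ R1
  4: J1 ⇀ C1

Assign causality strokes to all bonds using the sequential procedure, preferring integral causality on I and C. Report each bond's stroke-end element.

b2 |J1  (Se1 fixes effort; stroke away)
b1 |I1  (I1: I, integral causality)
b4 |J1  (prefer integral on C1)
b0 |J2  (J1: last free bond brings flow in)
b3 |R1  (J2: bond 0 brought effort, rest push out)

b0 stroke→J2
b1 stroke→I1
b2 stroke→J1
b3 stroke→R1
b4 stroke→J1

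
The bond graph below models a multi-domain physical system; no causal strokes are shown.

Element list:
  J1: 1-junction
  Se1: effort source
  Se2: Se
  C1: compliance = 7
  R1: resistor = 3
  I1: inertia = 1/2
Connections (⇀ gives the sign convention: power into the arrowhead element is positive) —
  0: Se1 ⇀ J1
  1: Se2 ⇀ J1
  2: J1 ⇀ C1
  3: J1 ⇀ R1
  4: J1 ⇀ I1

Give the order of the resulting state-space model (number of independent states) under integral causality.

2  (C1, I1 all integral)

bond 0 stroke at J1  (source Se1 imposes e)
bond 1 stroke at J1  (Se2 (Se) sets effort on bond)
bond 2 stroke at J1  (prefer integral on C1)
bond 4 stroke at I1  (I1 integral (f out))
bond 3 stroke at J1  (1-jn J1 has f-setter on 4)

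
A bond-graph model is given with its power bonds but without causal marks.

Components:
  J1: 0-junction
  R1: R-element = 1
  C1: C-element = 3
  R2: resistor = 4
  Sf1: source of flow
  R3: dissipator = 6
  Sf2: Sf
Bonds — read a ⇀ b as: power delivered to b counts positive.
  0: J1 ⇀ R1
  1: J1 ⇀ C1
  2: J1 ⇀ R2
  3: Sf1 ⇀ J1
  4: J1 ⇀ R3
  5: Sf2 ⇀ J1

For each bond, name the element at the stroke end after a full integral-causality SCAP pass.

β0 →R1
β1 →J1
β2 →R2
β3 →Sf1
β4 →R3
β5 →Sf2

β3 →Sf1  (Sf1 (Sf) sets flow on bond)
β5 →Sf2  (Sf2: flow source, stroke at near end)
β1 →J1  (C1: C, integral causality)
β0 →R1  (common-e at J1 fixed by 1)
β2 →R2  (J1 effort already set via bond 1)
β4 →R3  (J1: bond 1 brought effort, rest push out)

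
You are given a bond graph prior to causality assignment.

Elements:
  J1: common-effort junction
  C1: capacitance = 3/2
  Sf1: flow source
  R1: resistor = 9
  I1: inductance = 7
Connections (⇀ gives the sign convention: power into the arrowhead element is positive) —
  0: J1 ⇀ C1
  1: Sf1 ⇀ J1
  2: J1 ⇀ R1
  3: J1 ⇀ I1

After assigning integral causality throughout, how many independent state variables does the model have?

2  (C1, I1 all integral)

β1 |Sf1  (source Sf1 imposes f)
β0 |J1  (C1: C, integral causality)
β2 |R1  (J1 effort already set via bond 0)
β3 |I1  (common-e at J1 fixed by 0)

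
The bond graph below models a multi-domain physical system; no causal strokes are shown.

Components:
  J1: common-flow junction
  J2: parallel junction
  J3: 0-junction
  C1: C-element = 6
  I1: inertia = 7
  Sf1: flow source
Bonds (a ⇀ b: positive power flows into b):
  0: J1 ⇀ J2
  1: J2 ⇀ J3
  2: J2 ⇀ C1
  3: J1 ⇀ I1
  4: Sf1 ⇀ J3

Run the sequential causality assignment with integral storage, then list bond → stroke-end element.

bond 0 stroke→J1
bond 1 stroke→J3
bond 2 stroke→J2
bond 3 stroke→I1
bond 4 stroke→Sf1

β4 →Sf1  (source Sf1 imposes f)
β1 →J3  (J3: last free bond brings effort in)
β2 →J2  (prefer integral on C1)
β0 →J1  (common-e at J2 fixed by 2)
β3 →I1  (closing 1-jn rule on J1)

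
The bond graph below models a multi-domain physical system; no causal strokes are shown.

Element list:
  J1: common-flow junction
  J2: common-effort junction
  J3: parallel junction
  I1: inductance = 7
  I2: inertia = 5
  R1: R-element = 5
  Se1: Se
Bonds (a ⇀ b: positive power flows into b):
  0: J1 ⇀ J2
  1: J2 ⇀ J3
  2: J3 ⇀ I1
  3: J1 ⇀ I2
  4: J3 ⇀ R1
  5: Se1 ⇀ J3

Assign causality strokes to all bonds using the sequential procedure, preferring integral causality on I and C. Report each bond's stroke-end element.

bond 5 |J3  (Se1: effort source, stroke at far end)
bond 1 |J2  (J3: bond 5 brought effort, rest push out)
bond 2 |I1  (0-jn J3 has e-setter on 5)
bond 4 |R1  (0-jn J3 has e-setter on 5)
bond 0 |J1  (common-e at J2 fixed by 1)
bond 3 |I2  (closing 1-jn rule on J1)

#0 →J1
#1 →J2
#2 →I1
#3 →I2
#4 →R1
#5 →J3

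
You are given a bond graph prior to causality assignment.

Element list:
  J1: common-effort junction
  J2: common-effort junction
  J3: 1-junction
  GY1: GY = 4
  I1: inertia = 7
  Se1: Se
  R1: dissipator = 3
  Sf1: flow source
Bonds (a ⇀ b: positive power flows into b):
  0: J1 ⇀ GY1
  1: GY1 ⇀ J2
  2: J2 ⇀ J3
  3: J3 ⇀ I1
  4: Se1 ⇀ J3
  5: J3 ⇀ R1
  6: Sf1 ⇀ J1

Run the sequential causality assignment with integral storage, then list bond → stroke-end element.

#4 |J3  (Se1 fixes effort; stroke away)
#6 |Sf1  (source Sf1 imposes f)
#0 |J1  (J1 needs exactly one e-in)
#1 |J2  (GY1: gyrator matches bond 0)
#2 |J3  (J2 effort already set via bond 1)
#3 |I1  (I1 outputs flow p/I1)
#5 |J3  (common-f at J3 fixed by 3)

bond 0 |J1
bond 1 |J2
bond 2 |J3
bond 3 |I1
bond 4 |J3
bond 5 |J3
bond 6 |Sf1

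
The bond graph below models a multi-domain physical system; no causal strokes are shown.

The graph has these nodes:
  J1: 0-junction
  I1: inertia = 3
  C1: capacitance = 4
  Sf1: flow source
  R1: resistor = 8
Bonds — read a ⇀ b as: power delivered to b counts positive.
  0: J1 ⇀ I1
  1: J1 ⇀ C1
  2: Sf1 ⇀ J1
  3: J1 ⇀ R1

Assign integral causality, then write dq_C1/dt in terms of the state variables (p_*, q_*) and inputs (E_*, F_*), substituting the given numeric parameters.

dq_C1/dt = F_Sf1 - p_I1/3 - q_C1/32

bond 2 stroke at Sf1  (Sf1 fixes flow; stroke at Sf1)
bond 0 stroke at I1  (I1 integral (f out))
bond 1 stroke at J1  (C1 outputs effort q/C1)
bond 3 stroke at R1  (J1 effort already set via bond 1)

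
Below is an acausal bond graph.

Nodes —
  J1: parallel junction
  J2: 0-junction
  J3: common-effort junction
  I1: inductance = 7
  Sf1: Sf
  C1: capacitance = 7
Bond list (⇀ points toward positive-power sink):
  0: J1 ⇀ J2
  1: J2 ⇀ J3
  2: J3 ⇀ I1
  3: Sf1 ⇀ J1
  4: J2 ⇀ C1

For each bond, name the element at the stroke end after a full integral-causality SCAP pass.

#0 stroke→J1
#1 stroke→J3
#2 stroke→I1
#3 stroke→Sf1
#4 stroke→J2

b3 |Sf1  (Sf1 (Sf) sets flow on bond)
b0 |J1  (J1: last free bond brings effort in)
b2 |I1  (I1 integral (f out))
b1 |J3  (closing 0-jn rule on J3)
b4 |J2  (J2: last free bond brings effort in)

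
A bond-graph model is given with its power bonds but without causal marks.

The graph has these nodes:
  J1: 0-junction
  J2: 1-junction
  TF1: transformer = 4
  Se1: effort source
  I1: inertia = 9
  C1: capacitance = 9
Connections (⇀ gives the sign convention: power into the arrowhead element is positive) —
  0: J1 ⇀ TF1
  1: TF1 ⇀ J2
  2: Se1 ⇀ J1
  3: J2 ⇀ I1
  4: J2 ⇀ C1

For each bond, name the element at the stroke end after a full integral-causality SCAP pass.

b0 |TF1
b1 |J2
b2 |J1
b3 |I1
b4 |J2

bond 2 |J1  (source Se1 imposes e)
bond 0 |TF1  (common-e at J1 fixed by 2)
bond 1 |J2  (TF TF1: opposite of bond 0)
bond 3 |I1  (I1 outputs flow p/I1)
bond 4 |J2  (J2: bond 3 brought flow, rest push out)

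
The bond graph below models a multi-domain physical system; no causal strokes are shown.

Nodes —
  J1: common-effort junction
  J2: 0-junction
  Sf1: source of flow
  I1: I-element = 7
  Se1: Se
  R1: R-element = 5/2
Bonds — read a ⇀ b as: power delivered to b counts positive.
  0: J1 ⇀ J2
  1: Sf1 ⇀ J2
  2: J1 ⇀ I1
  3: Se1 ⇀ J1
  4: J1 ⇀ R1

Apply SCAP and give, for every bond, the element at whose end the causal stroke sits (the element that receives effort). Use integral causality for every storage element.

b0 stroke at J2
b1 stroke at Sf1
b2 stroke at I1
b3 stroke at J1
b4 stroke at R1

β1 stroke→Sf1  (Sf1 (Sf) sets flow on bond)
β3 stroke→J1  (Se1 fixes effort; stroke away)
β0 stroke→J2  (common-e at J1 fixed by 3)
β2 stroke→I1  (0-jn J1 has e-setter on 3)
β4 stroke→R1  (common-e at J1 fixed by 3)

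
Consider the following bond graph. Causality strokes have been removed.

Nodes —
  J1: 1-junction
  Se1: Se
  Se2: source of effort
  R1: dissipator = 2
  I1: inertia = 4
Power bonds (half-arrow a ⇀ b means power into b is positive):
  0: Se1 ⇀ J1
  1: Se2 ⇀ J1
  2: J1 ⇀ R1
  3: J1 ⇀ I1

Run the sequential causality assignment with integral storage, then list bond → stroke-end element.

β0 stroke at J1
β1 stroke at J1
β2 stroke at J1
β3 stroke at I1

#0 stroke→J1  (Se1: effort source, stroke at far end)
#1 stroke→J1  (source Se2 imposes e)
#3 stroke→I1  (I1 outputs flow p/I1)
#2 stroke→J1  (1-jn J1 has f-setter on 3)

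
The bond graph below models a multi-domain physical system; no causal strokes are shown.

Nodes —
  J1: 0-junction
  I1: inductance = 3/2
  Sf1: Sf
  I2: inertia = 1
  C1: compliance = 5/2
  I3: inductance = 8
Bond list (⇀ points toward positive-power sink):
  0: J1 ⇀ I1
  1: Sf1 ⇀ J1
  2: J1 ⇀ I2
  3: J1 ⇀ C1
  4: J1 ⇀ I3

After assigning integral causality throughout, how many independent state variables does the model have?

bond 1 |Sf1  (Sf1 fixes flow; stroke at Sf1)
bond 0 |I1  (I1 outputs flow p/I1)
bond 2 |I2  (I2 integral (f out))
bond 3 |J1  (C1: C, integral causality)
bond 4 |I3  (J1 effort already set via bond 3)

4  (C1, I1, I2, I3 all integral)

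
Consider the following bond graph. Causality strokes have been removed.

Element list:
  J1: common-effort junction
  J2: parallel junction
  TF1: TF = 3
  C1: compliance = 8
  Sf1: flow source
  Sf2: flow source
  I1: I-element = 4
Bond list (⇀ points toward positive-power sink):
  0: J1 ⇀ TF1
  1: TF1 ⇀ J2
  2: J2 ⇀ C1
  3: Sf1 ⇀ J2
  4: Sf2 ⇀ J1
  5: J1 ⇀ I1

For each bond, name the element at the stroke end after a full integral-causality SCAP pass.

b3 stroke→Sf1  (Sf1 (Sf) sets flow on bond)
b4 stroke→Sf2  (Sf2: flow source, stroke at near end)
b2 stroke→J2  (C1: C, integral causality)
b1 stroke→TF1  (0-jn J2 has e-setter on 2)
b0 stroke→J1  (TF1 one-in-one-out from 1)
b5 stroke→I1  (J1: bond 0 brought effort, rest push out)

b0 stroke→J1
b1 stroke→TF1
b2 stroke→J2
b3 stroke→Sf1
b4 stroke→Sf2
b5 stroke→I1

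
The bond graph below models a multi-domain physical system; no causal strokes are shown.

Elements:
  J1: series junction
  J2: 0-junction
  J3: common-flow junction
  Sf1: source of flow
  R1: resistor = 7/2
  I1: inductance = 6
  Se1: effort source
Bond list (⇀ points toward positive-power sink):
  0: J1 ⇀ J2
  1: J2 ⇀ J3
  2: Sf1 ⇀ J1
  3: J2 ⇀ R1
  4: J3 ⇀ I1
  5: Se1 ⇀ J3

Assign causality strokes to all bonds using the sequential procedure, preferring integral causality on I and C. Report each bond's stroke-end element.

#0 |J1
#1 |J3
#2 |Sf1
#3 |J2
#4 |I1
#5 |J3

b2 stroke at Sf1  (Sf1 (Sf) sets flow on bond)
b5 stroke at J3  (Se1 fixes effort; stroke away)
b0 stroke at J1  (J1: bond 2 brought flow, rest push out)
b4 stroke at I1  (I1: I, integral causality)
b1 stroke at J3  (J3: bond 4 brought flow, rest push out)
b3 stroke at J2  (J2: last free bond brings effort in)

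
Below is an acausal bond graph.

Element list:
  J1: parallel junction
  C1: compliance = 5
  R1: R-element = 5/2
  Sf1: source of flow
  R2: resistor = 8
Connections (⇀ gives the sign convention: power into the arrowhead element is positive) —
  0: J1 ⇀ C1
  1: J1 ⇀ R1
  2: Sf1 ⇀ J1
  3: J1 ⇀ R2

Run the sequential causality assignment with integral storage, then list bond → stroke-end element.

b0 →J1
b1 →R1
b2 →Sf1
b3 →R2

β2 stroke at Sf1  (Sf1 fixes flow; stroke at Sf1)
β0 stroke at J1  (C1: C, integral causality)
β1 stroke at R1  (common-e at J1 fixed by 0)
β3 stroke at R2  (J1: bond 0 brought effort, rest push out)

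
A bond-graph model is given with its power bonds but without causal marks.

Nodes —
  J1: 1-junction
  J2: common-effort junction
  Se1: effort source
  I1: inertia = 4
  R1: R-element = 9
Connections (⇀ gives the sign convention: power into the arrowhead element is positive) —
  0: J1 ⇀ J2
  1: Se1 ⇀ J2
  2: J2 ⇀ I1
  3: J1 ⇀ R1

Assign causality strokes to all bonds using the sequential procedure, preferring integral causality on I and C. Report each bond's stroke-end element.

b0 stroke→J1
b1 stroke→J2
b2 stroke→I1
b3 stroke→R1

#1 stroke at J2  (source Se1 imposes e)
#0 stroke at J1  (J2 effort already set via bond 1)
#2 stroke at I1  (0-jn J2 has e-setter on 1)
#3 stroke at R1  (only one flow-in slot at J1)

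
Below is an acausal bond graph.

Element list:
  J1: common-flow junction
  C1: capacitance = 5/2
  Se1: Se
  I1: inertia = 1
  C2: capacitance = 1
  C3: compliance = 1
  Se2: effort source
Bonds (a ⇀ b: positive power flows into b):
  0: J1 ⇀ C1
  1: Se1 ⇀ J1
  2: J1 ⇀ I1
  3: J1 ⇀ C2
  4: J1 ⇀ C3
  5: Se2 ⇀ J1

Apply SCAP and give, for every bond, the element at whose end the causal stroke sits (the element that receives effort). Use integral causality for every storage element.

β1 |J1  (source Se1 imposes e)
β5 |J1  (source Se2 imposes e)
β0 |J1  (C1: C, integral causality)
β2 |I1  (prefer integral on I1)
β3 |J1  (common-f at J1 fixed by 2)
β4 |J1  (J1: bond 2 brought flow, rest push out)

b0 →J1
b1 →J1
b2 →I1
b3 →J1
b4 →J1
b5 →J1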